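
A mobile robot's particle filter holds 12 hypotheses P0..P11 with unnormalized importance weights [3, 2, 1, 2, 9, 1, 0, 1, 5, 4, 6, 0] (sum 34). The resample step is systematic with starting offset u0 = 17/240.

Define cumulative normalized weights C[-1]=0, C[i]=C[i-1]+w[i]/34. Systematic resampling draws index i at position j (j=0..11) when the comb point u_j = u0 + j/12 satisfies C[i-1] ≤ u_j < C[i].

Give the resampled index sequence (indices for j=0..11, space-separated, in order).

0 2 4 4 4 4 8 8 9 9 10 10

C = [3/34, 5/34, 3/17, 4/17, 1/2, 9/17, 9/17, 19/34, 12/17, 14/17, 1, 1]
j=0: u_0=17/240 ∈ [0, 3/34) → index 0
j=1: u_1=37/240 ∈ [5/34, 3/17) → index 2
j=2: u_2=19/80 ∈ [4/17, 1/2) → index 4
j=3: u_3=77/240 ∈ [4/17, 1/2) → index 4
j=4: u_4=97/240 ∈ [4/17, 1/2) → index 4
j=5: u_5=39/80 ∈ [4/17, 1/2) → index 4
j=6: u_6=137/240 ∈ [19/34, 12/17) → index 8
j=7: u_7=157/240 ∈ [19/34, 12/17) → index 8
j=8: u_8=59/80 ∈ [12/17, 14/17) → index 9
j=9: u_9=197/240 ∈ [12/17, 14/17) → index 9
j=10: u_10=217/240 ∈ [14/17, 1) → index 10
j=11: u_11=79/80 ∈ [14/17, 1) → index 10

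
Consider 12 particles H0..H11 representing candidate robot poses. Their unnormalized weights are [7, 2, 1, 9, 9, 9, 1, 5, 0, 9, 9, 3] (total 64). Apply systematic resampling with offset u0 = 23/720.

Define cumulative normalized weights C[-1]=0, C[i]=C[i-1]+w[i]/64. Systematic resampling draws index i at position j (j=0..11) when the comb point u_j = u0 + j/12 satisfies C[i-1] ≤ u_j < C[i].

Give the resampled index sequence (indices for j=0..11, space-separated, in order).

0 1 3 3 4 5 5 7 9 9 10 10

C = [7/64, 9/64, 5/32, 19/64, 7/16, 37/64, 19/32, 43/64, 43/64, 13/16, 61/64, 1]
j=0: u_0=23/720 ∈ [0, 7/64) → index 0
j=1: u_1=83/720 ∈ [7/64, 9/64) → index 1
j=2: u_2=143/720 ∈ [5/32, 19/64) → index 3
j=3: u_3=203/720 ∈ [5/32, 19/64) → index 3
j=4: u_4=263/720 ∈ [19/64, 7/16) → index 4
j=5: u_5=323/720 ∈ [7/16, 37/64) → index 5
j=6: u_6=383/720 ∈ [7/16, 37/64) → index 5
j=7: u_7=443/720 ∈ [19/32, 43/64) → index 7
j=8: u_8=503/720 ∈ [43/64, 13/16) → index 9
j=9: u_9=563/720 ∈ [43/64, 13/16) → index 9
j=10: u_10=623/720 ∈ [13/16, 61/64) → index 10
j=11: u_11=683/720 ∈ [13/16, 61/64) → index 10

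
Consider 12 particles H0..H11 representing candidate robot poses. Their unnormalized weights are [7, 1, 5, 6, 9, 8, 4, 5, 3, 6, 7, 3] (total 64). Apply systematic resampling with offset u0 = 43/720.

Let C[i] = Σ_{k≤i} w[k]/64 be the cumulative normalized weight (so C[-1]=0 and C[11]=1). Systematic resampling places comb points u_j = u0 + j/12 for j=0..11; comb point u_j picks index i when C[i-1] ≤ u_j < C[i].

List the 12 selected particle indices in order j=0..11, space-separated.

C = [7/64, 1/8, 13/64, 19/64, 7/16, 9/16, 5/8, 45/64, 3/4, 27/32, 61/64, 1]
j=0: u_0=43/720 ∈ [0, 7/64) → index 0
j=1: u_1=103/720 ∈ [1/8, 13/64) → index 2
j=2: u_2=163/720 ∈ [13/64, 19/64) → index 3
j=3: u_3=223/720 ∈ [19/64, 7/16) → index 4
j=4: u_4=283/720 ∈ [19/64, 7/16) → index 4
j=5: u_5=343/720 ∈ [7/16, 9/16) → index 5
j=6: u_6=403/720 ∈ [7/16, 9/16) → index 5
j=7: u_7=463/720 ∈ [5/8, 45/64) → index 7
j=8: u_8=523/720 ∈ [45/64, 3/4) → index 8
j=9: u_9=583/720 ∈ [3/4, 27/32) → index 9
j=10: u_10=643/720 ∈ [27/32, 61/64) → index 10
j=11: u_11=703/720 ∈ [61/64, 1) → index 11

0 2 3 4 4 5 5 7 8 9 10 11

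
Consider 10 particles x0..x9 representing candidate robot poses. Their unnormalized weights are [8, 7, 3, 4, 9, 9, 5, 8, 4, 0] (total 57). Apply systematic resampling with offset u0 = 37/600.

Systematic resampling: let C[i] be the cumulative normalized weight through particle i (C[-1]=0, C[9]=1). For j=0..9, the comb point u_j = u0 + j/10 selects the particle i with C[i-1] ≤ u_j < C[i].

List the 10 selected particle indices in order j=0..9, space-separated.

0 1 1 3 4 5 5 6 7 8

C = [8/57, 5/19, 6/19, 22/57, 31/57, 40/57, 15/19, 53/57, 1, 1]
j=0: u_0=37/600 ∈ [0, 8/57) → index 0
j=1: u_1=97/600 ∈ [8/57, 5/19) → index 1
j=2: u_2=157/600 ∈ [8/57, 5/19) → index 1
j=3: u_3=217/600 ∈ [6/19, 22/57) → index 3
j=4: u_4=277/600 ∈ [22/57, 31/57) → index 4
j=5: u_5=337/600 ∈ [31/57, 40/57) → index 5
j=6: u_6=397/600 ∈ [31/57, 40/57) → index 5
j=7: u_7=457/600 ∈ [40/57, 15/19) → index 6
j=8: u_8=517/600 ∈ [15/19, 53/57) → index 7
j=9: u_9=577/600 ∈ [53/57, 1) → index 8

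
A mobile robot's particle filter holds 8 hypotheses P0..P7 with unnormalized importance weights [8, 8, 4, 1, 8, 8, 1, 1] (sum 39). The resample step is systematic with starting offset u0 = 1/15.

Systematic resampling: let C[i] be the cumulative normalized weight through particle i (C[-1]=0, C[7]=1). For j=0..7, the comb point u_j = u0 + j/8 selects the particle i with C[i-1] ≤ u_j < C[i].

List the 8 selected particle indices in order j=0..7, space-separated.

C = [8/39, 16/39, 20/39, 7/13, 29/39, 37/39, 38/39, 1]
j=0: u_0=1/15 ∈ [0, 8/39) → index 0
j=1: u_1=23/120 ∈ [0, 8/39) → index 0
j=2: u_2=19/60 ∈ [8/39, 16/39) → index 1
j=3: u_3=53/120 ∈ [16/39, 20/39) → index 2
j=4: u_4=17/30 ∈ [7/13, 29/39) → index 4
j=5: u_5=83/120 ∈ [7/13, 29/39) → index 4
j=6: u_6=49/60 ∈ [29/39, 37/39) → index 5
j=7: u_7=113/120 ∈ [29/39, 37/39) → index 5

0 0 1 2 4 4 5 5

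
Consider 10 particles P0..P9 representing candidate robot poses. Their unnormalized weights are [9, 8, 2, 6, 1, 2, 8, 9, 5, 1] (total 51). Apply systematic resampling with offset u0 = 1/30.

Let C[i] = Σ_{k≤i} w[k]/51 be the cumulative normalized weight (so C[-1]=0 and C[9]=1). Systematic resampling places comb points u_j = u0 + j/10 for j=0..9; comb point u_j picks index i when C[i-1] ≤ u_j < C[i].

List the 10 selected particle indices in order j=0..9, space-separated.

0 0 1 2 3 5 6 7 7 8

C = [3/17, 1/3, 19/51, 25/51, 26/51, 28/51, 12/17, 15/17, 50/51, 1]
j=0: u_0=1/30 ∈ [0, 3/17) → index 0
j=1: u_1=2/15 ∈ [0, 3/17) → index 0
j=2: u_2=7/30 ∈ [3/17, 1/3) → index 1
j=3: u_3=1/3 ∈ [1/3, 19/51) → index 2
j=4: u_4=13/30 ∈ [19/51, 25/51) → index 3
j=5: u_5=8/15 ∈ [26/51, 28/51) → index 5
j=6: u_6=19/30 ∈ [28/51, 12/17) → index 6
j=7: u_7=11/15 ∈ [12/17, 15/17) → index 7
j=8: u_8=5/6 ∈ [12/17, 15/17) → index 7
j=9: u_9=14/15 ∈ [15/17, 50/51) → index 8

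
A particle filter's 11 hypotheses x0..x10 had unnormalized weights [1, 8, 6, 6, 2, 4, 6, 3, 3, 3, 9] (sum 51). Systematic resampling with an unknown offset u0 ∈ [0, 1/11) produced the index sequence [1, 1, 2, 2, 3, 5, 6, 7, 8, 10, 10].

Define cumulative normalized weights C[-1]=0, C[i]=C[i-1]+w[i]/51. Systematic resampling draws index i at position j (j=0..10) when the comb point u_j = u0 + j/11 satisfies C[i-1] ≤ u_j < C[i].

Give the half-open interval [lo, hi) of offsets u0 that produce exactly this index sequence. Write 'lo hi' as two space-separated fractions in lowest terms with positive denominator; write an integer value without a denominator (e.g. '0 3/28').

C = [1/51, 3/17, 5/17, 7/17, 23/51, 9/17, 11/17, 12/17, 13/17, 14/17, 1]
j=0 picked index 1: u0 ∈ [1/51, 3/17)
j=1 picked index 1: u0 ∈ [-40/561, 16/187)
j=2 picked index 2: u0 ∈ [-1/187, 21/187)
j=3 picked index 2: u0 ∈ [-18/187, 4/187)
j=4 picked index 3: u0 ∈ [-13/187, 9/187)
j=5 picked index 5: u0 ∈ [-2/561, 14/187)
j=6 picked index 6: u0 ∈ [-3/187, 19/187)
j=7 picked index 7: u0 ∈ [2/187, 13/187)
j=8 picked index 8: u0 ∈ [-4/187, 7/187)
j=9 picked index 10: u0 ∈ [1/187, 2/11)
j=10 picked index 10: u0 ∈ [-16/187, 1/11)
intersection: [1/51, 4/187)

1/51 4/187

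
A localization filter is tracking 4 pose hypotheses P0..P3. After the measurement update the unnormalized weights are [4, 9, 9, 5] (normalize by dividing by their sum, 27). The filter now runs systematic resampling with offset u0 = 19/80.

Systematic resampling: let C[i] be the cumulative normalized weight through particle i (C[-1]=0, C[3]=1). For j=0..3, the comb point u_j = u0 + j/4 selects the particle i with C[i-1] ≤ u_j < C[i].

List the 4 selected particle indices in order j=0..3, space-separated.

1 2 2 3

C = [4/27, 13/27, 22/27, 1]
j=0: u_0=19/80 ∈ [4/27, 13/27) → index 1
j=1: u_1=39/80 ∈ [13/27, 22/27) → index 2
j=2: u_2=59/80 ∈ [13/27, 22/27) → index 2
j=3: u_3=79/80 ∈ [22/27, 1) → index 3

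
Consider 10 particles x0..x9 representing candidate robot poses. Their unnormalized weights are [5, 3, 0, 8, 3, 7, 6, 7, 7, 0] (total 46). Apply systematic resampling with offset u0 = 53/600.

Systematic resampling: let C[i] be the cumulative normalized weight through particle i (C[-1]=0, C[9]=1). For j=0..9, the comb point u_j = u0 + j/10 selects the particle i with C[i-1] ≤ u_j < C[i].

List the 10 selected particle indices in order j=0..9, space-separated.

0 3 3 4 5 6 6 7 8 8

C = [5/46, 4/23, 4/23, 8/23, 19/46, 13/23, 16/23, 39/46, 1, 1]
j=0: u_0=53/600 ∈ [0, 5/46) → index 0
j=1: u_1=113/600 ∈ [4/23, 8/23) → index 3
j=2: u_2=173/600 ∈ [4/23, 8/23) → index 3
j=3: u_3=233/600 ∈ [8/23, 19/46) → index 4
j=4: u_4=293/600 ∈ [19/46, 13/23) → index 5
j=5: u_5=353/600 ∈ [13/23, 16/23) → index 6
j=6: u_6=413/600 ∈ [13/23, 16/23) → index 6
j=7: u_7=473/600 ∈ [16/23, 39/46) → index 7
j=8: u_8=533/600 ∈ [39/46, 1) → index 8
j=9: u_9=593/600 ∈ [39/46, 1) → index 8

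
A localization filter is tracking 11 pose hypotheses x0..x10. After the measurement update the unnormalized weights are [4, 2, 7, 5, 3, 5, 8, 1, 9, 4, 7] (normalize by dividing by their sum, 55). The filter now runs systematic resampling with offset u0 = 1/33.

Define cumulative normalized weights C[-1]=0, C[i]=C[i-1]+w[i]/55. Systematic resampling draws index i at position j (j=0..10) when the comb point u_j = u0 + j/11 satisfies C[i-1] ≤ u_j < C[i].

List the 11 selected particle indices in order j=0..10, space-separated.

C = [4/55, 6/55, 13/55, 18/55, 21/55, 26/55, 34/55, 7/11, 4/5, 48/55, 1]
j=0: u_0=1/33 ∈ [0, 4/55) → index 0
j=1: u_1=4/33 ∈ [6/55, 13/55) → index 2
j=2: u_2=7/33 ∈ [6/55, 13/55) → index 2
j=3: u_3=10/33 ∈ [13/55, 18/55) → index 3
j=4: u_4=13/33 ∈ [21/55, 26/55) → index 5
j=5: u_5=16/33 ∈ [26/55, 34/55) → index 6
j=6: u_6=19/33 ∈ [26/55, 34/55) → index 6
j=7: u_7=2/3 ∈ [7/11, 4/5) → index 8
j=8: u_8=25/33 ∈ [7/11, 4/5) → index 8
j=9: u_9=28/33 ∈ [4/5, 48/55) → index 9
j=10: u_10=31/33 ∈ [48/55, 1) → index 10

0 2 2 3 5 6 6 8 8 9 10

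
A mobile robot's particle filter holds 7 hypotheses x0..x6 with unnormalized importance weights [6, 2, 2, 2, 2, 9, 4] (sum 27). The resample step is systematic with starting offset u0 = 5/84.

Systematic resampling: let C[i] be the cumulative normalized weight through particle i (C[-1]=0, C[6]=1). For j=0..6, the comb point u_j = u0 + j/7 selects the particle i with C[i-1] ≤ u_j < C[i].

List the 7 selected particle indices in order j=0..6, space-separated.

C = [2/9, 8/27, 10/27, 4/9, 14/27, 23/27, 1]
j=0: u_0=5/84 ∈ [0, 2/9) → index 0
j=1: u_1=17/84 ∈ [0, 2/9) → index 0
j=2: u_2=29/84 ∈ [8/27, 10/27) → index 2
j=3: u_3=41/84 ∈ [4/9, 14/27) → index 4
j=4: u_4=53/84 ∈ [14/27, 23/27) → index 5
j=5: u_5=65/84 ∈ [14/27, 23/27) → index 5
j=6: u_6=11/12 ∈ [23/27, 1) → index 6

0 0 2 4 5 5 6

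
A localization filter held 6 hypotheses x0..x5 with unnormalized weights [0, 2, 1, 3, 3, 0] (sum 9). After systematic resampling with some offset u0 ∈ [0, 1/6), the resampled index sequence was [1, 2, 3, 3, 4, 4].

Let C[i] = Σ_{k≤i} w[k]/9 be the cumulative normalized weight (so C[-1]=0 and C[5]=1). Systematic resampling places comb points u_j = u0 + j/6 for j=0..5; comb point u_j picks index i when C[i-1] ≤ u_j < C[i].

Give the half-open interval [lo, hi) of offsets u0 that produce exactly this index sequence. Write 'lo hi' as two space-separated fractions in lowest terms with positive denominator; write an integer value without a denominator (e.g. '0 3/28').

1/18 1/6

C = [0, 2/9, 1/3, 2/3, 1, 1]
j=0 picked index 1: u0 ∈ [0, 2/9)
j=1 picked index 2: u0 ∈ [1/18, 1/6)
j=2 picked index 3: u0 ∈ [0, 1/3)
j=3 picked index 3: u0 ∈ [-1/6, 1/6)
j=4 picked index 4: u0 ∈ [0, 1/3)
j=5 picked index 4: u0 ∈ [-1/6, 1/6)
intersection: [1/18, 1/6)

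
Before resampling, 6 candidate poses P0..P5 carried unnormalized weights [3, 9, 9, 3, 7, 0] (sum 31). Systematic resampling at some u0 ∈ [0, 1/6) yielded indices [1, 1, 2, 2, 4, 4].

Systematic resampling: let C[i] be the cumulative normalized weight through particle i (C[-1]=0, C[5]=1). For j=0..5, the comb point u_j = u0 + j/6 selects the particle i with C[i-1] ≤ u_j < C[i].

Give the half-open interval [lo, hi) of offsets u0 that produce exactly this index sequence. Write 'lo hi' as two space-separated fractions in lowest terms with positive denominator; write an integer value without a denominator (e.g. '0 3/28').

C = [3/31, 12/31, 21/31, 24/31, 1, 1]
j=0 picked index 1: u0 ∈ [3/31, 12/31)
j=1 picked index 1: u0 ∈ [-13/186, 41/186)
j=2 picked index 2: u0 ∈ [5/93, 32/93)
j=3 picked index 2: u0 ∈ [-7/62, 11/62)
j=4 picked index 4: u0 ∈ [10/93, 1/3)
j=5 picked index 4: u0 ∈ [-11/186, 1/6)
intersection: [10/93, 1/6)

10/93 1/6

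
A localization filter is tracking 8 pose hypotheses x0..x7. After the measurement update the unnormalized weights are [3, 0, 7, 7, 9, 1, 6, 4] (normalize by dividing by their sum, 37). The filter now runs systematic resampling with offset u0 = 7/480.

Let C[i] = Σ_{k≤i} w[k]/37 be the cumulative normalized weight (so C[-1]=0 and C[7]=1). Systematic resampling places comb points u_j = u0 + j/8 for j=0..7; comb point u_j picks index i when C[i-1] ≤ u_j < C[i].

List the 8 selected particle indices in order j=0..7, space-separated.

0 2 2 3 4 4 6 6

C = [3/37, 3/37, 10/37, 17/37, 26/37, 27/37, 33/37, 1]
j=0: u_0=7/480 ∈ [0, 3/37) → index 0
j=1: u_1=67/480 ∈ [3/37, 10/37) → index 2
j=2: u_2=127/480 ∈ [3/37, 10/37) → index 2
j=3: u_3=187/480 ∈ [10/37, 17/37) → index 3
j=4: u_4=247/480 ∈ [17/37, 26/37) → index 4
j=5: u_5=307/480 ∈ [17/37, 26/37) → index 4
j=6: u_6=367/480 ∈ [27/37, 33/37) → index 6
j=7: u_7=427/480 ∈ [27/37, 33/37) → index 6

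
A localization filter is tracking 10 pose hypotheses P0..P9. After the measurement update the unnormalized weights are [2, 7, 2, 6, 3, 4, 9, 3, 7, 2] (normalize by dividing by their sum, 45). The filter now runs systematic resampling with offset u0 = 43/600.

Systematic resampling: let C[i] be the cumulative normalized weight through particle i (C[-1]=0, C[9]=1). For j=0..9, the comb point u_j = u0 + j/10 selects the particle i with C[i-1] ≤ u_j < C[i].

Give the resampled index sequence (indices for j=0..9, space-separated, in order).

C = [2/45, 1/5, 11/45, 17/45, 4/9, 8/15, 11/15, 4/5, 43/45, 1]
j=0: u_0=43/600 ∈ [2/45, 1/5) → index 1
j=1: u_1=103/600 ∈ [2/45, 1/5) → index 1
j=2: u_2=163/600 ∈ [11/45, 17/45) → index 3
j=3: u_3=223/600 ∈ [11/45, 17/45) → index 3
j=4: u_4=283/600 ∈ [4/9, 8/15) → index 5
j=5: u_5=343/600 ∈ [8/15, 11/15) → index 6
j=6: u_6=403/600 ∈ [8/15, 11/15) → index 6
j=7: u_7=463/600 ∈ [11/15, 4/5) → index 7
j=8: u_8=523/600 ∈ [4/5, 43/45) → index 8
j=9: u_9=583/600 ∈ [43/45, 1) → index 9

1 1 3 3 5 6 6 7 8 9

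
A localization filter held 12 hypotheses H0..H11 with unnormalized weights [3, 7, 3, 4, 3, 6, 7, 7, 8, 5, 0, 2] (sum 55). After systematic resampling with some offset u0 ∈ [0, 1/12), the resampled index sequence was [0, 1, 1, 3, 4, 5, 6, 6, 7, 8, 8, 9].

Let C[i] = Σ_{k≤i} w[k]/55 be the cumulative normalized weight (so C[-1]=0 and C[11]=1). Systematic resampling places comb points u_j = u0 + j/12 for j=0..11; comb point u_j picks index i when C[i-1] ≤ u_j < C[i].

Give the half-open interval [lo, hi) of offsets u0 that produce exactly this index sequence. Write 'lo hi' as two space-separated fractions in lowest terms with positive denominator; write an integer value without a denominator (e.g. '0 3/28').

C = [3/55, 2/11, 13/55, 17/55, 4/11, 26/55, 3/5, 8/11, 48/55, 53/55, 53/55, 1]
j=0 picked index 0: u0 ∈ [0, 3/55)
j=1 picked index 1: u0 ∈ [-19/660, 13/132)
j=2 picked index 1: u0 ∈ [-37/330, 1/66)
j=3 picked index 3: u0 ∈ [-3/220, 13/220)
j=4 picked index 4: u0 ∈ [-4/165, 1/33)
j=5 picked index 5: u0 ∈ [-7/132, 37/660)
j=6 picked index 6: u0 ∈ [-3/110, 1/10)
j=7 picked index 6: u0 ∈ [-73/660, 1/60)
j=8 picked index 7: u0 ∈ [-1/15, 2/33)
j=9 picked index 8: u0 ∈ [-1/44, 27/220)
j=10 picked index 8: u0 ∈ [-7/66, 13/330)
j=11 picked index 9: u0 ∈ [-29/660, 31/660)
intersection: [0, 1/66)

0 1/66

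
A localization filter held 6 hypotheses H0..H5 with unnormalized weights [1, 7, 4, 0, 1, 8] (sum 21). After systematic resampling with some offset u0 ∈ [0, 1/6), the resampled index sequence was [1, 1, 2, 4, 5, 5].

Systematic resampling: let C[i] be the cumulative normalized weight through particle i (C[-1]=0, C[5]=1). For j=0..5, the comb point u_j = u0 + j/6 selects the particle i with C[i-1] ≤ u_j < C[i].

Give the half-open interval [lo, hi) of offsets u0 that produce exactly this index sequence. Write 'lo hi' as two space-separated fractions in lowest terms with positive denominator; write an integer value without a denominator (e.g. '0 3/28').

1/14 5/42

C = [1/21, 8/21, 4/7, 4/7, 13/21, 1]
j=0 picked index 1: u0 ∈ [1/21, 8/21)
j=1 picked index 1: u0 ∈ [-5/42, 3/14)
j=2 picked index 2: u0 ∈ [1/21, 5/21)
j=3 picked index 4: u0 ∈ [1/14, 5/42)
j=4 picked index 5: u0 ∈ [-1/21, 1/3)
j=5 picked index 5: u0 ∈ [-3/14, 1/6)
intersection: [1/14, 5/42)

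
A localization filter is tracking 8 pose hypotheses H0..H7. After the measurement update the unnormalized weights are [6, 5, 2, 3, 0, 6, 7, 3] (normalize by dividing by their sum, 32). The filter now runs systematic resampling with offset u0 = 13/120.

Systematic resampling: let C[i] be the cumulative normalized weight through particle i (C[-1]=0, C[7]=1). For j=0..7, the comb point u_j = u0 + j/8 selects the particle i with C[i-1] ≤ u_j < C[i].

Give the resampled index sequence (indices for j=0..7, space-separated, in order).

0 1 2 3 5 6 6 7

C = [3/16, 11/32, 13/32, 1/2, 1/2, 11/16, 29/32, 1]
j=0: u_0=13/120 ∈ [0, 3/16) → index 0
j=1: u_1=7/30 ∈ [3/16, 11/32) → index 1
j=2: u_2=43/120 ∈ [11/32, 13/32) → index 2
j=3: u_3=29/60 ∈ [13/32, 1/2) → index 3
j=4: u_4=73/120 ∈ [1/2, 11/16) → index 5
j=5: u_5=11/15 ∈ [11/16, 29/32) → index 6
j=6: u_6=103/120 ∈ [11/16, 29/32) → index 6
j=7: u_7=59/60 ∈ [29/32, 1) → index 7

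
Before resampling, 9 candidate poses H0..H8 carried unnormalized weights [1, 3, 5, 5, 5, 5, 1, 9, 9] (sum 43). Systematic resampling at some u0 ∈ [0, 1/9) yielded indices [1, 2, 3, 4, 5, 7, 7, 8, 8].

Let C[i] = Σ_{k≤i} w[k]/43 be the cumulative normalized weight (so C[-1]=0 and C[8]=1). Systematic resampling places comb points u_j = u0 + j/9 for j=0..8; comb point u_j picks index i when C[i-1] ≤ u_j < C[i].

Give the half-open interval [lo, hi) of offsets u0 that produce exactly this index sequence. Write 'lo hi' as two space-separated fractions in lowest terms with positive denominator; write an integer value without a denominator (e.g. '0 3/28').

10/387 4/43

C = [1/43, 4/43, 9/43, 14/43, 19/43, 24/43, 25/43, 34/43, 1]
j=0 picked index 1: u0 ∈ [1/43, 4/43)
j=1 picked index 2: u0 ∈ [-7/387, 38/387)
j=2 picked index 3: u0 ∈ [-5/387, 40/387)
j=3 picked index 4: u0 ∈ [-1/129, 14/129)
j=4 picked index 5: u0 ∈ [-1/387, 44/387)
j=5 picked index 7: u0 ∈ [10/387, 91/387)
j=6 picked index 7: u0 ∈ [-11/129, 16/129)
j=7 picked index 8: u0 ∈ [5/387, 2/9)
j=8 picked index 8: u0 ∈ [-38/387, 1/9)
intersection: [10/387, 4/43)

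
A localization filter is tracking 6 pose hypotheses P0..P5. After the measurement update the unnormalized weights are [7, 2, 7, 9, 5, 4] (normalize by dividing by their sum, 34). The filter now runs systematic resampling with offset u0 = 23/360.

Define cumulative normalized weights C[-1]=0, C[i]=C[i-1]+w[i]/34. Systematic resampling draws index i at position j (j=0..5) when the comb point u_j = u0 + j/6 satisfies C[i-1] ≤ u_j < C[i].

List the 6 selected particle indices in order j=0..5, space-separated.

C = [7/34, 9/34, 8/17, 25/34, 15/17, 1]
j=0: u_0=23/360 ∈ [0, 7/34) → index 0
j=1: u_1=83/360 ∈ [7/34, 9/34) → index 1
j=2: u_2=143/360 ∈ [9/34, 8/17) → index 2
j=3: u_3=203/360 ∈ [8/17, 25/34) → index 3
j=4: u_4=263/360 ∈ [8/17, 25/34) → index 3
j=5: u_5=323/360 ∈ [15/17, 1) → index 5

0 1 2 3 3 5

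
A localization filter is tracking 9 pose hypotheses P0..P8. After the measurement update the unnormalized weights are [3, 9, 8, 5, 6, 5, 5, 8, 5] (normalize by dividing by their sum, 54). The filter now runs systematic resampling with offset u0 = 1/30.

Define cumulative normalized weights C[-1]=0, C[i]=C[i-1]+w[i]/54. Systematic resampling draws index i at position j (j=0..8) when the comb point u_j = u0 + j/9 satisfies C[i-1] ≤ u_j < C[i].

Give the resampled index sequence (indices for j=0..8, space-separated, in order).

0 1 2 2 4 5 6 7 8

C = [1/18, 2/9, 10/27, 25/54, 31/54, 2/3, 41/54, 49/54, 1]
j=0: u_0=1/30 ∈ [0, 1/18) → index 0
j=1: u_1=13/90 ∈ [1/18, 2/9) → index 1
j=2: u_2=23/90 ∈ [2/9, 10/27) → index 2
j=3: u_3=11/30 ∈ [2/9, 10/27) → index 2
j=4: u_4=43/90 ∈ [25/54, 31/54) → index 4
j=5: u_5=53/90 ∈ [31/54, 2/3) → index 5
j=6: u_6=7/10 ∈ [2/3, 41/54) → index 6
j=7: u_7=73/90 ∈ [41/54, 49/54) → index 7
j=8: u_8=83/90 ∈ [49/54, 1) → index 8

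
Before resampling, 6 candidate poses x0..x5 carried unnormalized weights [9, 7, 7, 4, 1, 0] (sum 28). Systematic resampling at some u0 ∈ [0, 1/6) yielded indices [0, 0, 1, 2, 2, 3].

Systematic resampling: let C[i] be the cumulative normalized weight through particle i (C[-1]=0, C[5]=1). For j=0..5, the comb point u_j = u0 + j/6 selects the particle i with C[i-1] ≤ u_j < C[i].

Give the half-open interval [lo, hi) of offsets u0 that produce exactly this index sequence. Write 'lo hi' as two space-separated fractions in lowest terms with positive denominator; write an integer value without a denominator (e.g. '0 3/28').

1/14 11/84

C = [9/28, 4/7, 23/28, 27/28, 1, 1]
j=0 picked index 0: u0 ∈ [0, 9/28)
j=1 picked index 0: u0 ∈ [-1/6, 13/84)
j=2 picked index 1: u0 ∈ [-1/84, 5/21)
j=3 picked index 2: u0 ∈ [1/14, 9/28)
j=4 picked index 2: u0 ∈ [-2/21, 13/84)
j=5 picked index 3: u0 ∈ [-1/84, 11/84)
intersection: [1/14, 11/84)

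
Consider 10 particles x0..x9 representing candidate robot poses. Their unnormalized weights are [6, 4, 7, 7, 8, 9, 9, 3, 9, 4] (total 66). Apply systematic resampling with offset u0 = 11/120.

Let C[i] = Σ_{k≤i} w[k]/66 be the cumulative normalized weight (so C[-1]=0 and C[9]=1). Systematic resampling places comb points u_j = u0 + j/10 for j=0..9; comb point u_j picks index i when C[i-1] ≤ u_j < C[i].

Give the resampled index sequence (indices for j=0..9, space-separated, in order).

1 2 3 4 5 5 6 7 8 9

C = [1/11, 5/33, 17/66, 4/11, 16/33, 41/66, 25/33, 53/66, 31/33, 1]
j=0: u_0=11/120 ∈ [1/11, 5/33) → index 1
j=1: u_1=23/120 ∈ [5/33, 17/66) → index 2
j=2: u_2=7/24 ∈ [17/66, 4/11) → index 3
j=3: u_3=47/120 ∈ [4/11, 16/33) → index 4
j=4: u_4=59/120 ∈ [16/33, 41/66) → index 5
j=5: u_5=71/120 ∈ [16/33, 41/66) → index 5
j=6: u_6=83/120 ∈ [41/66, 25/33) → index 6
j=7: u_7=19/24 ∈ [25/33, 53/66) → index 7
j=8: u_8=107/120 ∈ [53/66, 31/33) → index 8
j=9: u_9=119/120 ∈ [31/33, 1) → index 9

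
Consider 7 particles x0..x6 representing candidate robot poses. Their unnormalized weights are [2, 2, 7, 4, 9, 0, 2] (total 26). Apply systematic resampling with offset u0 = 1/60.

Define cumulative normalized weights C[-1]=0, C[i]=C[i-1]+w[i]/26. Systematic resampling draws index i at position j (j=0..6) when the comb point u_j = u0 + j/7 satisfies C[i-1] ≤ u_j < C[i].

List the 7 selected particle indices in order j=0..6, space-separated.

C = [1/13, 2/13, 11/26, 15/26, 12/13, 12/13, 1]
j=0: u_0=1/60 ∈ [0, 1/13) → index 0
j=1: u_1=67/420 ∈ [2/13, 11/26) → index 2
j=2: u_2=127/420 ∈ [2/13, 11/26) → index 2
j=3: u_3=187/420 ∈ [11/26, 15/26) → index 3
j=4: u_4=247/420 ∈ [15/26, 12/13) → index 4
j=5: u_5=307/420 ∈ [15/26, 12/13) → index 4
j=6: u_6=367/420 ∈ [15/26, 12/13) → index 4

0 2 2 3 4 4 4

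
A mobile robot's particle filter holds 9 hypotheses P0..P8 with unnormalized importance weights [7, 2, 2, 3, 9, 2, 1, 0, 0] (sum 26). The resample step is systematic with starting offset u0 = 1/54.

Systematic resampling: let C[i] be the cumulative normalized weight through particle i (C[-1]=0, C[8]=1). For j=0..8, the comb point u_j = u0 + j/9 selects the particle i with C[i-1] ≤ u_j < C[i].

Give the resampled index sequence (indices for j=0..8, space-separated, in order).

C = [7/26, 9/26, 11/26, 7/13, 23/26, 25/26, 1, 1, 1]
j=0: u_0=1/54 ∈ [0, 7/26) → index 0
j=1: u_1=7/54 ∈ [0, 7/26) → index 0
j=2: u_2=13/54 ∈ [0, 7/26) → index 0
j=3: u_3=19/54 ∈ [9/26, 11/26) → index 2
j=4: u_4=25/54 ∈ [11/26, 7/13) → index 3
j=5: u_5=31/54 ∈ [7/13, 23/26) → index 4
j=6: u_6=37/54 ∈ [7/13, 23/26) → index 4
j=7: u_7=43/54 ∈ [7/13, 23/26) → index 4
j=8: u_8=49/54 ∈ [23/26, 25/26) → index 5

0 0 0 2 3 4 4 4 5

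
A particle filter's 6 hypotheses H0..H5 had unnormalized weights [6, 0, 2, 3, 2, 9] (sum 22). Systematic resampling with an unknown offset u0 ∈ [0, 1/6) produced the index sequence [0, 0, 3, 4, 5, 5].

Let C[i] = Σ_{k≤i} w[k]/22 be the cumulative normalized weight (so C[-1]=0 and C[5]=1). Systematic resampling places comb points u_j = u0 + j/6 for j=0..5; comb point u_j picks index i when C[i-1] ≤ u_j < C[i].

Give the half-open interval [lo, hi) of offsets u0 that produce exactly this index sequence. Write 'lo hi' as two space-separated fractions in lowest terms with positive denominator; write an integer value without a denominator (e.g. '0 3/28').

C = [3/11, 3/11, 4/11, 1/2, 13/22, 1]
j=0 picked index 0: u0 ∈ [0, 3/11)
j=1 picked index 0: u0 ∈ [-1/6, 7/66)
j=2 picked index 3: u0 ∈ [1/33, 1/6)
j=3 picked index 4: u0 ∈ [0, 1/11)
j=4 picked index 5: u0 ∈ [-5/66, 1/3)
j=5 picked index 5: u0 ∈ [-8/33, 1/6)
intersection: [1/33, 1/11)

1/33 1/11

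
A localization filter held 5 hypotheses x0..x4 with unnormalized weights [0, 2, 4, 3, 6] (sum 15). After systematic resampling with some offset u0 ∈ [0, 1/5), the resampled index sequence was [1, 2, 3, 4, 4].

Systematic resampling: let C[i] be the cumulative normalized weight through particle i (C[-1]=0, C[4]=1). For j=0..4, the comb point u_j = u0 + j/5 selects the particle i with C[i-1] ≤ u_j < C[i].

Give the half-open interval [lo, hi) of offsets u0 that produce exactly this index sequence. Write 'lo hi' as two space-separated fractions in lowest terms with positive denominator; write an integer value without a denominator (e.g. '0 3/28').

C = [0, 2/15, 2/5, 3/5, 1]
j=0 picked index 1: u0 ∈ [0, 2/15)
j=1 picked index 2: u0 ∈ [-1/15, 1/5)
j=2 picked index 3: u0 ∈ [0, 1/5)
j=3 picked index 4: u0 ∈ [0, 2/5)
j=4 picked index 4: u0 ∈ [-1/5, 1/5)
intersection: [0, 2/15)

0 2/15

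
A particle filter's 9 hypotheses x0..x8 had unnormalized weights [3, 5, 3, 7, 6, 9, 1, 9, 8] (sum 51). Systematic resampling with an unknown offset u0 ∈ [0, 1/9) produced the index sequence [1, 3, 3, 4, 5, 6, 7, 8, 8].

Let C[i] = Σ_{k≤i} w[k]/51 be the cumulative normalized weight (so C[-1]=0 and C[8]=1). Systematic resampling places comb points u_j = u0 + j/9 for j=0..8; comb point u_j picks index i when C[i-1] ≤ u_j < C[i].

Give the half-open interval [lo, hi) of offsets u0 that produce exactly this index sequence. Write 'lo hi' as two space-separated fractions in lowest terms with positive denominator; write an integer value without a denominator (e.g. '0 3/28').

16/153 1/9

C = [1/17, 8/51, 11/51, 6/17, 8/17, 11/17, 2/3, 43/51, 1]
j=0 picked index 1: u0 ∈ [1/17, 8/51)
j=1 picked index 3: u0 ∈ [16/153, 37/153)
j=2 picked index 3: u0 ∈ [-1/153, 20/153)
j=3 picked index 4: u0 ∈ [1/51, 7/51)
j=4 picked index 5: u0 ∈ [4/153, 31/153)
j=5 picked index 6: u0 ∈ [14/153, 1/9)
j=6 picked index 7: u0 ∈ [0, 3/17)
j=7 picked index 8: u0 ∈ [10/153, 2/9)
j=8 picked index 8: u0 ∈ [-7/153, 1/9)
intersection: [16/153, 1/9)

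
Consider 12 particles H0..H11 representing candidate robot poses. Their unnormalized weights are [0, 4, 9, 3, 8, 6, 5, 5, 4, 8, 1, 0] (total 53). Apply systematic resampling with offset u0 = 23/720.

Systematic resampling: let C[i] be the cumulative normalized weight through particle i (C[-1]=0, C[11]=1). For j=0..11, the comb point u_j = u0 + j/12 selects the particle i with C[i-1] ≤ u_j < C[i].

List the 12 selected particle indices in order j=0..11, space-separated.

1 2 2 3 4 4 5 6 7 8 9 9

C = [0, 4/53, 13/53, 16/53, 24/53, 30/53, 35/53, 40/53, 44/53, 52/53, 1, 1]
j=0: u_0=23/720 ∈ [0, 4/53) → index 1
j=1: u_1=83/720 ∈ [4/53, 13/53) → index 2
j=2: u_2=143/720 ∈ [4/53, 13/53) → index 2
j=3: u_3=203/720 ∈ [13/53, 16/53) → index 3
j=4: u_4=263/720 ∈ [16/53, 24/53) → index 4
j=5: u_5=323/720 ∈ [16/53, 24/53) → index 4
j=6: u_6=383/720 ∈ [24/53, 30/53) → index 5
j=7: u_7=443/720 ∈ [30/53, 35/53) → index 6
j=8: u_8=503/720 ∈ [35/53, 40/53) → index 7
j=9: u_9=563/720 ∈ [40/53, 44/53) → index 8
j=10: u_10=623/720 ∈ [44/53, 52/53) → index 9
j=11: u_11=683/720 ∈ [44/53, 52/53) → index 9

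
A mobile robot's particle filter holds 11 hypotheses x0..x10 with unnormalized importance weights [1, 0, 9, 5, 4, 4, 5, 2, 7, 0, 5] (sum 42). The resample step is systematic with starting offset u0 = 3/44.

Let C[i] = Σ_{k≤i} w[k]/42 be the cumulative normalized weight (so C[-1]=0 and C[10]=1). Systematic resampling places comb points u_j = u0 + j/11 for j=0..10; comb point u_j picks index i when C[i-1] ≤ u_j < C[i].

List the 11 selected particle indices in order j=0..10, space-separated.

2 2 3 3 4 5 6 7 8 10 10

C = [1/42, 1/42, 5/21, 5/14, 19/42, 23/42, 2/3, 5/7, 37/42, 37/42, 1]
j=0: u_0=3/44 ∈ [1/42, 5/21) → index 2
j=1: u_1=7/44 ∈ [1/42, 5/21) → index 2
j=2: u_2=1/4 ∈ [5/21, 5/14) → index 3
j=3: u_3=15/44 ∈ [5/21, 5/14) → index 3
j=4: u_4=19/44 ∈ [5/14, 19/42) → index 4
j=5: u_5=23/44 ∈ [19/42, 23/42) → index 5
j=6: u_6=27/44 ∈ [23/42, 2/3) → index 6
j=7: u_7=31/44 ∈ [2/3, 5/7) → index 7
j=8: u_8=35/44 ∈ [5/7, 37/42) → index 8
j=9: u_9=39/44 ∈ [37/42, 1) → index 10
j=10: u_10=43/44 ∈ [37/42, 1) → index 10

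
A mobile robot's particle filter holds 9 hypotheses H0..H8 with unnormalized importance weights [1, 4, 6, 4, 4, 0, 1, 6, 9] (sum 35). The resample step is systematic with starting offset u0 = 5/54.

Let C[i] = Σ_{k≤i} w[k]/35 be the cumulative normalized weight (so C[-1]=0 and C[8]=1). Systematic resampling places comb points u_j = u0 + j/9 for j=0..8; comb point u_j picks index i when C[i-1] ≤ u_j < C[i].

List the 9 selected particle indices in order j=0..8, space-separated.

1 2 3 3 4 7 8 8 8

C = [1/35, 1/7, 11/35, 3/7, 19/35, 19/35, 4/7, 26/35, 1]
j=0: u_0=5/54 ∈ [1/35, 1/7) → index 1
j=1: u_1=11/54 ∈ [1/7, 11/35) → index 2
j=2: u_2=17/54 ∈ [11/35, 3/7) → index 3
j=3: u_3=23/54 ∈ [11/35, 3/7) → index 3
j=4: u_4=29/54 ∈ [3/7, 19/35) → index 4
j=5: u_5=35/54 ∈ [4/7, 26/35) → index 7
j=6: u_6=41/54 ∈ [26/35, 1) → index 8
j=7: u_7=47/54 ∈ [26/35, 1) → index 8
j=8: u_8=53/54 ∈ [26/35, 1) → index 8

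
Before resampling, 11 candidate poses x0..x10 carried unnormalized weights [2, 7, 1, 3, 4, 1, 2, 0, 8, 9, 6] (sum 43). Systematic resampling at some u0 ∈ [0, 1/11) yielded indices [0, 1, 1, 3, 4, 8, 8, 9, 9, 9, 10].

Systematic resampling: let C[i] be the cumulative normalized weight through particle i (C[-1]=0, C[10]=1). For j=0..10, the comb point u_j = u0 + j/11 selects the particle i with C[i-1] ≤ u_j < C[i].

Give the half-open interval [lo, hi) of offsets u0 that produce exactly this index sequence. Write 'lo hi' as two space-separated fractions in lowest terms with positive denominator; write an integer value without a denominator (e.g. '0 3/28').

7/473 13/473

C = [2/43, 9/43, 10/43, 13/43, 17/43, 18/43, 20/43, 20/43, 28/43, 37/43, 1]
j=0 picked index 0: u0 ∈ [0, 2/43)
j=1 picked index 1: u0 ∈ [-21/473, 56/473)
j=2 picked index 1: u0 ∈ [-64/473, 13/473)
j=3 picked index 3: u0 ∈ [-19/473, 14/473)
j=4 picked index 4: u0 ∈ [-29/473, 15/473)
j=5 picked index 8: u0 ∈ [5/473, 93/473)
j=6 picked index 8: u0 ∈ [-38/473, 50/473)
j=7 picked index 9: u0 ∈ [7/473, 106/473)
j=8 picked index 9: u0 ∈ [-36/473, 63/473)
j=9 picked index 9: u0 ∈ [-79/473, 20/473)
j=10 picked index 10: u0 ∈ [-23/473, 1/11)
intersection: [7/473, 13/473)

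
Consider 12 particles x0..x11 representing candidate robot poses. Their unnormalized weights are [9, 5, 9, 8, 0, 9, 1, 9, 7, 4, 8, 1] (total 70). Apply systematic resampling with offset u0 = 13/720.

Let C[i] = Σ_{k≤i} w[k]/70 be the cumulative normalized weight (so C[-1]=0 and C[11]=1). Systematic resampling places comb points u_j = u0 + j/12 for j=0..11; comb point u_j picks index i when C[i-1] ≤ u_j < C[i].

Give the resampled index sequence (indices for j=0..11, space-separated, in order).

0 0 1 2 3 3 5 7 7 8 9 10

C = [9/70, 1/5, 23/70, 31/70, 31/70, 4/7, 41/70, 5/7, 57/70, 61/70, 69/70, 1]
j=0: u_0=13/720 ∈ [0, 9/70) → index 0
j=1: u_1=73/720 ∈ [0, 9/70) → index 0
j=2: u_2=133/720 ∈ [9/70, 1/5) → index 1
j=3: u_3=193/720 ∈ [1/5, 23/70) → index 2
j=4: u_4=253/720 ∈ [23/70, 31/70) → index 3
j=5: u_5=313/720 ∈ [23/70, 31/70) → index 3
j=6: u_6=373/720 ∈ [31/70, 4/7) → index 5
j=7: u_7=433/720 ∈ [41/70, 5/7) → index 7
j=8: u_8=493/720 ∈ [41/70, 5/7) → index 7
j=9: u_9=553/720 ∈ [5/7, 57/70) → index 8
j=10: u_10=613/720 ∈ [57/70, 61/70) → index 9
j=11: u_11=673/720 ∈ [61/70, 69/70) → index 10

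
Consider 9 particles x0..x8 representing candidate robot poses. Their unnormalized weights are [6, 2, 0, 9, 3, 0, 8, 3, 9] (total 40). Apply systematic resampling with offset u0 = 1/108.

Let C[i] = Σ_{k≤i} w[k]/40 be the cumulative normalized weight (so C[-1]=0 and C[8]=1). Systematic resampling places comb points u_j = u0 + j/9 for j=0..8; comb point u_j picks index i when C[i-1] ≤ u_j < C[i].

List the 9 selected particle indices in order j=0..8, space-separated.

C = [3/20, 1/5, 1/5, 17/40, 1/2, 1/2, 7/10, 31/40, 1]
j=0: u_0=1/108 ∈ [0, 3/20) → index 0
j=1: u_1=13/108 ∈ [0, 3/20) → index 0
j=2: u_2=25/108 ∈ [1/5, 17/40) → index 3
j=3: u_3=37/108 ∈ [1/5, 17/40) → index 3
j=4: u_4=49/108 ∈ [17/40, 1/2) → index 4
j=5: u_5=61/108 ∈ [1/2, 7/10) → index 6
j=6: u_6=73/108 ∈ [1/2, 7/10) → index 6
j=7: u_7=85/108 ∈ [31/40, 1) → index 8
j=8: u_8=97/108 ∈ [31/40, 1) → index 8

0 0 3 3 4 6 6 8 8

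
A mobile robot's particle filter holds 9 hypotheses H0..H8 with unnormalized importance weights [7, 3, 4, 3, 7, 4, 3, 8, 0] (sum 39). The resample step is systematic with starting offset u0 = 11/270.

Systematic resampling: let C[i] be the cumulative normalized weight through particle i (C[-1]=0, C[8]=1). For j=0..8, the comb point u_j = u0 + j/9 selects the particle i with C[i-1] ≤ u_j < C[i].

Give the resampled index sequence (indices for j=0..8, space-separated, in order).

0 0 2 3 4 4 5 7 7

C = [7/39, 10/39, 14/39, 17/39, 8/13, 28/39, 31/39, 1, 1]
j=0: u_0=11/270 ∈ [0, 7/39) → index 0
j=1: u_1=41/270 ∈ [0, 7/39) → index 0
j=2: u_2=71/270 ∈ [10/39, 14/39) → index 2
j=3: u_3=101/270 ∈ [14/39, 17/39) → index 3
j=4: u_4=131/270 ∈ [17/39, 8/13) → index 4
j=5: u_5=161/270 ∈ [17/39, 8/13) → index 4
j=6: u_6=191/270 ∈ [8/13, 28/39) → index 5
j=7: u_7=221/270 ∈ [31/39, 1) → index 7
j=8: u_8=251/270 ∈ [31/39, 1) → index 7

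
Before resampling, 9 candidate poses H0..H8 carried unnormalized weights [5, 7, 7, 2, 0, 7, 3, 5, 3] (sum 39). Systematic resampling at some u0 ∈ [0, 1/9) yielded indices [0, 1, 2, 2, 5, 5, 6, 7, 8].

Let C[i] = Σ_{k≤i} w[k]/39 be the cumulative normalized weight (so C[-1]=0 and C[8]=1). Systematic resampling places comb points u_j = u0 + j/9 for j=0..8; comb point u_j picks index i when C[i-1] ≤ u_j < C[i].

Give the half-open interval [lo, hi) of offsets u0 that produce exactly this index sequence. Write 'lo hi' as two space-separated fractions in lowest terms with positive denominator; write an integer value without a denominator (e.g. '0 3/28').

C = [5/39, 4/13, 19/39, 7/13, 7/13, 28/39, 31/39, 12/13, 1]
j=0 picked index 0: u0 ∈ [0, 5/39)
j=1 picked index 1: u0 ∈ [2/117, 23/117)
j=2 picked index 2: u0 ∈ [10/117, 31/117)
j=3 picked index 2: u0 ∈ [-1/39, 2/13)
j=4 picked index 5: u0 ∈ [11/117, 32/117)
j=5 picked index 5: u0 ∈ [-2/117, 19/117)
j=6 picked index 6: u0 ∈ [2/39, 5/39)
j=7 picked index 7: u0 ∈ [2/117, 17/117)
j=8 picked index 8: u0 ∈ [4/117, 1/9)
intersection: [11/117, 1/9)

11/117 1/9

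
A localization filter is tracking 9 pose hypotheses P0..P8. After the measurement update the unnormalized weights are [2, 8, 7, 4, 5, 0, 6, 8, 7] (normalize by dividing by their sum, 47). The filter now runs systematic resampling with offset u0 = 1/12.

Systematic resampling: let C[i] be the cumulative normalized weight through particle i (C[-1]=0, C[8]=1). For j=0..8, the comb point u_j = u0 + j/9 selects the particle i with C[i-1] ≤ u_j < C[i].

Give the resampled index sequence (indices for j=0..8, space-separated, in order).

C = [2/47, 10/47, 17/47, 21/47, 26/47, 26/47, 32/47, 40/47, 1]
j=0: u_0=1/12 ∈ [2/47, 10/47) → index 1
j=1: u_1=7/36 ∈ [2/47, 10/47) → index 1
j=2: u_2=11/36 ∈ [10/47, 17/47) → index 2
j=3: u_3=5/12 ∈ [17/47, 21/47) → index 3
j=4: u_4=19/36 ∈ [21/47, 26/47) → index 4
j=5: u_5=23/36 ∈ [26/47, 32/47) → index 6
j=6: u_6=3/4 ∈ [32/47, 40/47) → index 7
j=7: u_7=31/36 ∈ [40/47, 1) → index 8
j=8: u_8=35/36 ∈ [40/47, 1) → index 8

1 1 2 3 4 6 7 8 8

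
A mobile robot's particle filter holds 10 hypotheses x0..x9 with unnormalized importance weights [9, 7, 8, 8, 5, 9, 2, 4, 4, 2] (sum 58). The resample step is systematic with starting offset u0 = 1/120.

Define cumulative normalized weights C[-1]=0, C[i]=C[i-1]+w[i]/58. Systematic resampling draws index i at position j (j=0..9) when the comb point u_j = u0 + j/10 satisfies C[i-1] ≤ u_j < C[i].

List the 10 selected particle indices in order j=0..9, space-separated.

0 0 1 2 2 3 4 5 6 8

C = [9/58, 8/29, 12/29, 16/29, 37/58, 23/29, 24/29, 26/29, 28/29, 1]
j=0: u_0=1/120 ∈ [0, 9/58) → index 0
j=1: u_1=13/120 ∈ [0, 9/58) → index 0
j=2: u_2=5/24 ∈ [9/58, 8/29) → index 1
j=3: u_3=37/120 ∈ [8/29, 12/29) → index 2
j=4: u_4=49/120 ∈ [8/29, 12/29) → index 2
j=5: u_5=61/120 ∈ [12/29, 16/29) → index 3
j=6: u_6=73/120 ∈ [16/29, 37/58) → index 4
j=7: u_7=17/24 ∈ [37/58, 23/29) → index 5
j=8: u_8=97/120 ∈ [23/29, 24/29) → index 6
j=9: u_9=109/120 ∈ [26/29, 28/29) → index 8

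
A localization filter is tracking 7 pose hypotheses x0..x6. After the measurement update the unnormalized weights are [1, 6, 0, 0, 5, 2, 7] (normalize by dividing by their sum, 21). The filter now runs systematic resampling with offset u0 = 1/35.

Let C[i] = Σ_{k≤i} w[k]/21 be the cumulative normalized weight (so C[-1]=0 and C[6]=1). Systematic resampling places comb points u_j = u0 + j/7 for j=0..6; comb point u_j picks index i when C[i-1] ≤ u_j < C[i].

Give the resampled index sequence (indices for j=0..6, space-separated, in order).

0 1 1 4 5 6 6

C = [1/21, 1/3, 1/3, 1/3, 4/7, 2/3, 1]
j=0: u_0=1/35 ∈ [0, 1/21) → index 0
j=1: u_1=6/35 ∈ [1/21, 1/3) → index 1
j=2: u_2=11/35 ∈ [1/21, 1/3) → index 1
j=3: u_3=16/35 ∈ [1/3, 4/7) → index 4
j=4: u_4=3/5 ∈ [4/7, 2/3) → index 5
j=5: u_5=26/35 ∈ [2/3, 1) → index 6
j=6: u_6=31/35 ∈ [2/3, 1) → index 6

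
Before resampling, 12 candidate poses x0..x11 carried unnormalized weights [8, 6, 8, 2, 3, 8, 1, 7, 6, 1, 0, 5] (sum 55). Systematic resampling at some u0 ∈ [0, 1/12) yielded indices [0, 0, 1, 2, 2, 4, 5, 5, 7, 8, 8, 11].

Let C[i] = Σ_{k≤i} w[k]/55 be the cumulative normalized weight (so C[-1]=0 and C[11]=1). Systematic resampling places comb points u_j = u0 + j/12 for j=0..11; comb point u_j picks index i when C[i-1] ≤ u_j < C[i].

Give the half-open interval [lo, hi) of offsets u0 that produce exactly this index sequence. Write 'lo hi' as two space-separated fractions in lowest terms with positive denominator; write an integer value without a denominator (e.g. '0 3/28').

C = [8/55, 14/55, 2/5, 24/55, 27/55, 7/11, 36/55, 43/55, 49/55, 10/11, 10/11, 1]
j=0 picked index 0: u0 ∈ [0, 8/55)
j=1 picked index 0: u0 ∈ [-1/12, 41/660)
j=2 picked index 1: u0 ∈ [-7/330, 29/330)
j=3 picked index 2: u0 ∈ [1/220, 3/20)
j=4 picked index 2: u0 ∈ [-13/165, 1/15)
j=5 picked index 4: u0 ∈ [13/660, 49/660)
j=6 picked index 5: u0 ∈ [-1/110, 3/22)
j=7 picked index 5: u0 ∈ [-61/660, 7/132)
j=8 picked index 7: u0 ∈ [-2/165, 19/165)
j=9 picked index 8: u0 ∈ [7/220, 31/220)
j=10 picked index 8: u0 ∈ [-17/330, 19/330)
j=11 picked index 11: u0 ∈ [-1/132, 1/12)
intersection: [7/220, 7/132)

7/220 7/132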